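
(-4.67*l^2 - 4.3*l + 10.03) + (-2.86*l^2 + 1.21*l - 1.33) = -7.53*l^2 - 3.09*l + 8.7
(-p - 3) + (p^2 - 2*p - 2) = p^2 - 3*p - 5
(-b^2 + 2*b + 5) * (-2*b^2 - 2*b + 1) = 2*b^4 - 2*b^3 - 15*b^2 - 8*b + 5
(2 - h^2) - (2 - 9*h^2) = 8*h^2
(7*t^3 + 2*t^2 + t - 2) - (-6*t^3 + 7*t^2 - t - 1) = 13*t^3 - 5*t^2 + 2*t - 1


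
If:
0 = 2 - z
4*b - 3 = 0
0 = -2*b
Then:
No Solution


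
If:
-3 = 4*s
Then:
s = -3/4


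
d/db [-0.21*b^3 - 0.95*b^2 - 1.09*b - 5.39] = -0.63*b^2 - 1.9*b - 1.09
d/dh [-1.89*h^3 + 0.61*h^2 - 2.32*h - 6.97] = -5.67*h^2 + 1.22*h - 2.32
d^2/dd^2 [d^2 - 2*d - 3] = 2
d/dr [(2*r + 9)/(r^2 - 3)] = 2*(r^2 - r*(2*r + 9) - 3)/(r^2 - 3)^2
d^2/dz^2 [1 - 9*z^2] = -18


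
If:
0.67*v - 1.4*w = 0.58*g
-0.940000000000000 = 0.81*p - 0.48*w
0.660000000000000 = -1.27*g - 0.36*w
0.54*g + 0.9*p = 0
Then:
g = -1.51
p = 0.90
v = 5.98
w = 3.48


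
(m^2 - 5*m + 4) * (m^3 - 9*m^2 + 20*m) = m^5 - 14*m^4 + 69*m^3 - 136*m^2 + 80*m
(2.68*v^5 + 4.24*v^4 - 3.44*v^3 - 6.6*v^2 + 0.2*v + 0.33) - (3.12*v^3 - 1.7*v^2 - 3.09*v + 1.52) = 2.68*v^5 + 4.24*v^4 - 6.56*v^3 - 4.9*v^2 + 3.29*v - 1.19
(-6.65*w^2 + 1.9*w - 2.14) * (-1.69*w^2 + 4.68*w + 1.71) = 11.2385*w^4 - 34.333*w^3 + 1.1371*w^2 - 6.7662*w - 3.6594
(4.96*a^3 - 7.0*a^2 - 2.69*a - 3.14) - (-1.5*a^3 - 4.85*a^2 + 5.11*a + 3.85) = 6.46*a^3 - 2.15*a^2 - 7.8*a - 6.99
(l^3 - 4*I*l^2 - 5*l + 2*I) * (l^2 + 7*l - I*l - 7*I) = l^5 + 7*l^4 - 5*I*l^4 - 9*l^3 - 35*I*l^3 - 63*l^2 + 7*I*l^2 + 2*l + 49*I*l + 14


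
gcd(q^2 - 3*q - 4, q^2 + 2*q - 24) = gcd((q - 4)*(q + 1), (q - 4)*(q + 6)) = q - 4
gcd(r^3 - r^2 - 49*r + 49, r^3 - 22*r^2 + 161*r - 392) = r - 7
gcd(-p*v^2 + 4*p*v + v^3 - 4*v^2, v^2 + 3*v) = v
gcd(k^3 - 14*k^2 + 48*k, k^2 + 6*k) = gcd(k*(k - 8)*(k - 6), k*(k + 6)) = k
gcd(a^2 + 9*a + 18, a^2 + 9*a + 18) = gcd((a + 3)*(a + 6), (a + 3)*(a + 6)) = a^2 + 9*a + 18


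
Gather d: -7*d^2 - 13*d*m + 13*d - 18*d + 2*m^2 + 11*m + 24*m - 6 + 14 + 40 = -7*d^2 + d*(-13*m - 5) + 2*m^2 + 35*m + 48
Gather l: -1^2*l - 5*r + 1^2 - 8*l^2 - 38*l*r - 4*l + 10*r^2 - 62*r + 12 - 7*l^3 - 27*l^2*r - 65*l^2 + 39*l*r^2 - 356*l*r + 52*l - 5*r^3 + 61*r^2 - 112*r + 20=-7*l^3 + l^2*(-27*r - 73) + l*(39*r^2 - 394*r + 47) - 5*r^3 + 71*r^2 - 179*r + 33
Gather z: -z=-z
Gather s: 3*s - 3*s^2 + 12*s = -3*s^2 + 15*s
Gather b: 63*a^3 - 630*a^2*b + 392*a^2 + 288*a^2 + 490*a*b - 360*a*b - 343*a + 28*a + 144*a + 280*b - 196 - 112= 63*a^3 + 680*a^2 - 171*a + b*(-630*a^2 + 130*a + 280) - 308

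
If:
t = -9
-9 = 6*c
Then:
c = -3/2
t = -9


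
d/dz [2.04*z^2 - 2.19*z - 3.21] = 4.08*z - 2.19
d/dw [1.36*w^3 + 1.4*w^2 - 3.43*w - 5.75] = 4.08*w^2 + 2.8*w - 3.43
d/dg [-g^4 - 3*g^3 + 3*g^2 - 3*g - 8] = -4*g^3 - 9*g^2 + 6*g - 3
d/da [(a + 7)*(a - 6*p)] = 2*a - 6*p + 7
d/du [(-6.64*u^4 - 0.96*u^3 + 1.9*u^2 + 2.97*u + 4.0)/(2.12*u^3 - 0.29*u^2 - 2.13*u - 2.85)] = (-14.0768*u^6 + 3.8512*u^5 + 38.68*u^4 + 67.1928*u^3 - 20.4177*u^2 - 8.51*u + 0.0554999999999986)/(4.4944*u^6 - 1.2296*u^5 - 8.9471*u^4 - 10.8486*u^3 + 6.1899*u^2 + 12.141*u + 8.1225)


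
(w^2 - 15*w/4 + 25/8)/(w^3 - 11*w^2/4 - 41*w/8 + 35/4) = (2*w - 5)/(2*w^2 - 3*w - 14)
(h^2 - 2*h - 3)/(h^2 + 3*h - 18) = (h + 1)/(h + 6)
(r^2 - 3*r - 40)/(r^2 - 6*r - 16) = (r + 5)/(r + 2)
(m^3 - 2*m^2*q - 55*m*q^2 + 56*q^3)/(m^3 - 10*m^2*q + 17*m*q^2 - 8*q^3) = (-m - 7*q)/(-m + q)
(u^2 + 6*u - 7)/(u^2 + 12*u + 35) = (u - 1)/(u + 5)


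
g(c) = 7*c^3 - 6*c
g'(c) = 21*c^2 - 6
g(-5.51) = -1137.93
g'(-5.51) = 631.56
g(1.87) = 34.55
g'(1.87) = 67.43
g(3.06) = 182.21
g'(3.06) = 190.64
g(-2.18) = -59.44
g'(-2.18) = 93.80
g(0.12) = -0.71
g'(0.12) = -5.70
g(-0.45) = 2.06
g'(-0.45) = -1.75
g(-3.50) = -279.12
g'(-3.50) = 251.25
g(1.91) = 37.32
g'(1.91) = 70.61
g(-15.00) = -23535.00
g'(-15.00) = 4719.00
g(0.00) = 0.00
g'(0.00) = -6.00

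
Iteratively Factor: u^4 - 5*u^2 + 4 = (u - 2)*(u^3 + 2*u^2 - u - 2) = (u - 2)*(u + 2)*(u^2 - 1) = (u - 2)*(u + 1)*(u + 2)*(u - 1)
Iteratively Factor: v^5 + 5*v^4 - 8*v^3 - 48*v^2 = (v + 4)*(v^4 + v^3 - 12*v^2) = (v - 3)*(v + 4)*(v^3 + 4*v^2) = (v - 3)*(v + 4)^2*(v^2) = v*(v - 3)*(v + 4)^2*(v)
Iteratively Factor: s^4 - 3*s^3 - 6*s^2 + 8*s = (s - 1)*(s^3 - 2*s^2 - 8*s) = (s - 1)*(s + 2)*(s^2 - 4*s) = s*(s - 1)*(s + 2)*(s - 4)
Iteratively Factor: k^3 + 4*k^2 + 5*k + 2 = (k + 2)*(k^2 + 2*k + 1) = (k + 1)*(k + 2)*(k + 1)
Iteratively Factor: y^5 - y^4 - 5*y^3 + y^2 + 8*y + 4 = (y + 1)*(y^4 - 2*y^3 - 3*y^2 + 4*y + 4) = (y - 2)*(y + 1)*(y^3 - 3*y - 2) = (y - 2)*(y + 1)^2*(y^2 - y - 2) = (y - 2)^2*(y + 1)^2*(y + 1)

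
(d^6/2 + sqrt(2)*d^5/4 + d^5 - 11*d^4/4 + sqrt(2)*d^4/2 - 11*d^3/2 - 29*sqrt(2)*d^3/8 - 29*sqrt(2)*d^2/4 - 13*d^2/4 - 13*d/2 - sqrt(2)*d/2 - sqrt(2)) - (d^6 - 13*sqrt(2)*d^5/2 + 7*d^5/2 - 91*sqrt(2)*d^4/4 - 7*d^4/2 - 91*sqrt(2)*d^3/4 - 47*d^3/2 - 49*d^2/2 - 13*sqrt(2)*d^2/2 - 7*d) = -d^6/2 - 5*d^5/2 + 27*sqrt(2)*d^5/4 + 3*d^4/4 + 93*sqrt(2)*d^4/4 + 18*d^3 + 153*sqrt(2)*d^3/8 - 3*sqrt(2)*d^2/4 + 85*d^2/4 - sqrt(2)*d/2 + d/2 - sqrt(2)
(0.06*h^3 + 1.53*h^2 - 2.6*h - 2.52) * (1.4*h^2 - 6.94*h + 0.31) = 0.084*h^5 + 1.7256*h^4 - 14.2396*h^3 + 14.9903*h^2 + 16.6828*h - 0.7812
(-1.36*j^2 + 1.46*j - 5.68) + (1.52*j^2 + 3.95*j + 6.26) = 0.16*j^2 + 5.41*j + 0.58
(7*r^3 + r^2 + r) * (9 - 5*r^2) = -35*r^5 - 5*r^4 + 58*r^3 + 9*r^2 + 9*r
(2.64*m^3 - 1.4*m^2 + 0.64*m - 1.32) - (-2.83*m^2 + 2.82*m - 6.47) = 2.64*m^3 + 1.43*m^2 - 2.18*m + 5.15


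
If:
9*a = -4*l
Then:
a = -4*l/9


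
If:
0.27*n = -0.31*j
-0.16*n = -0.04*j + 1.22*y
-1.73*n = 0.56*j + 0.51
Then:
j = 0.36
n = -0.41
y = 0.07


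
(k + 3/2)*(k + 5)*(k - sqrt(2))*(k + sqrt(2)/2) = k^4 - sqrt(2)*k^3/2 + 13*k^3/2 - 13*sqrt(2)*k^2/4 + 13*k^2/2 - 13*k/2 - 15*sqrt(2)*k/4 - 15/2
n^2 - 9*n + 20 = (n - 5)*(n - 4)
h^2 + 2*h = h*(h + 2)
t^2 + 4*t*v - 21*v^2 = (t - 3*v)*(t + 7*v)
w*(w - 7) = w^2 - 7*w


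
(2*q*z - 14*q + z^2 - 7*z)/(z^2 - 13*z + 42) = (2*q + z)/(z - 6)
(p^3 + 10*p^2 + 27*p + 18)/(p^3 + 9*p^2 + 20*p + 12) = (p + 3)/(p + 2)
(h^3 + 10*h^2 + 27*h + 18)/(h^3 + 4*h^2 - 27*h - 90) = (h + 1)/(h - 5)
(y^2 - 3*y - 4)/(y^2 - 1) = (y - 4)/(y - 1)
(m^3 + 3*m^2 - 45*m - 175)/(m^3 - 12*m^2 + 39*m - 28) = (m^2 + 10*m + 25)/(m^2 - 5*m + 4)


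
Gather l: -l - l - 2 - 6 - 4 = -2*l - 12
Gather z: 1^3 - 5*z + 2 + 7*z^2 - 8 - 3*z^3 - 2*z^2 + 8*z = -3*z^3 + 5*z^2 + 3*z - 5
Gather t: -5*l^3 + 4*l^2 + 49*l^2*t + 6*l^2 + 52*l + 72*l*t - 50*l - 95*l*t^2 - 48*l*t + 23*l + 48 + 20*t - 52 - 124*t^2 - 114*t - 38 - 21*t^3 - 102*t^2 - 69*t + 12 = -5*l^3 + 10*l^2 + 25*l - 21*t^3 + t^2*(-95*l - 226) + t*(49*l^2 + 24*l - 163) - 30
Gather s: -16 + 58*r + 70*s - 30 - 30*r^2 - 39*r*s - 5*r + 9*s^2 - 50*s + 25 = -30*r^2 + 53*r + 9*s^2 + s*(20 - 39*r) - 21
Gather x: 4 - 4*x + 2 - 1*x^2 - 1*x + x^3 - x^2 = x^3 - 2*x^2 - 5*x + 6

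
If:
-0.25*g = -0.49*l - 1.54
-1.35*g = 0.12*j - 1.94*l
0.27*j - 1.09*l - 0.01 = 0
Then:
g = -7.54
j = -28.18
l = -6.99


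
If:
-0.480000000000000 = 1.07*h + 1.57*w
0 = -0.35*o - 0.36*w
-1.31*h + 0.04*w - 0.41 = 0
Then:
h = -0.32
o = 0.09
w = -0.09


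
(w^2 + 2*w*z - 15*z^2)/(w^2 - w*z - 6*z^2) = (w + 5*z)/(w + 2*z)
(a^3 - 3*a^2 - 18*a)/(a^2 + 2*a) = (a^2 - 3*a - 18)/(a + 2)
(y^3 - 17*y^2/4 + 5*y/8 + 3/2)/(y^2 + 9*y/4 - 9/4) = (y^2 - 7*y/2 - 2)/(y + 3)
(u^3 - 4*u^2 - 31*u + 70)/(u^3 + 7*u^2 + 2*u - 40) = (u - 7)/(u + 4)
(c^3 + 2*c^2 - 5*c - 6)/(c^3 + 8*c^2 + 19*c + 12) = (c - 2)/(c + 4)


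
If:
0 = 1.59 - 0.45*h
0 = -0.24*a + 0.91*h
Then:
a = 13.40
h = 3.53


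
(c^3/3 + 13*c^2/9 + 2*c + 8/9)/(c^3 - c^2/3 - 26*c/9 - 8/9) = (c^2 + 3*c + 2)/(3*c^2 - 5*c - 2)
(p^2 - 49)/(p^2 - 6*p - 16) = (49 - p^2)/(-p^2 + 6*p + 16)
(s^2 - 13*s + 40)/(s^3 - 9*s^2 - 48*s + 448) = (s - 5)/(s^2 - s - 56)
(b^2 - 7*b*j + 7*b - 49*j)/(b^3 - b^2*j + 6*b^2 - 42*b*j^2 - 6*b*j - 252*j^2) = (b + 7)/(b^2 + 6*b*j + 6*b + 36*j)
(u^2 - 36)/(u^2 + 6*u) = (u - 6)/u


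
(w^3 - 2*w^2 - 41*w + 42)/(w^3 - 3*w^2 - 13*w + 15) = (w^2 - w - 42)/(w^2 - 2*w - 15)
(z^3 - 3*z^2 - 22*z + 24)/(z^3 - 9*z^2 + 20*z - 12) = (z + 4)/(z - 2)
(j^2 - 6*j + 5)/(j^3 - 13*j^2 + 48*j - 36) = (j - 5)/(j^2 - 12*j + 36)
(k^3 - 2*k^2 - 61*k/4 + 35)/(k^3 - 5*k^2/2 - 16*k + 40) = (k - 7/2)/(k - 4)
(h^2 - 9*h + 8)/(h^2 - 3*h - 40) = (h - 1)/(h + 5)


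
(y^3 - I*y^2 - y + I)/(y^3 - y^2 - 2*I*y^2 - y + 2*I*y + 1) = (y + 1)/(y - I)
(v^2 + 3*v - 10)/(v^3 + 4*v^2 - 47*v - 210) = (v - 2)/(v^2 - v - 42)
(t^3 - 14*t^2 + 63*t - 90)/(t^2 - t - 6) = (t^2 - 11*t + 30)/(t + 2)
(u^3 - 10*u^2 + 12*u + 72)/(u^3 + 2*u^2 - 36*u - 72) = (u - 6)/(u + 6)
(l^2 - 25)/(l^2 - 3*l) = (l^2 - 25)/(l*(l - 3))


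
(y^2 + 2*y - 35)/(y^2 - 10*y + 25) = (y + 7)/(y - 5)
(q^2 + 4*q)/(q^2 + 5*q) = (q + 4)/(q + 5)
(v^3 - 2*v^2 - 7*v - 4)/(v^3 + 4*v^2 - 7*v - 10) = (v^2 - 3*v - 4)/(v^2 + 3*v - 10)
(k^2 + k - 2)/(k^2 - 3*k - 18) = (-k^2 - k + 2)/(-k^2 + 3*k + 18)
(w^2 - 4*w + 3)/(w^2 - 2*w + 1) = (w - 3)/(w - 1)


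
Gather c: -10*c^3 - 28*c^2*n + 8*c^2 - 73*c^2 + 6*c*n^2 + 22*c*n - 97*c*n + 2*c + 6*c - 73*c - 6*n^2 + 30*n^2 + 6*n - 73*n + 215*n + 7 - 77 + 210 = -10*c^3 + c^2*(-28*n - 65) + c*(6*n^2 - 75*n - 65) + 24*n^2 + 148*n + 140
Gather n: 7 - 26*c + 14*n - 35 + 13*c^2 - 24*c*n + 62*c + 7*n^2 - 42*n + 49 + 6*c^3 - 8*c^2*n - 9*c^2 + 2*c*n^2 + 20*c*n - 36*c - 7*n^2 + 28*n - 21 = 6*c^3 + 4*c^2 + 2*c*n^2 + n*(-8*c^2 - 4*c)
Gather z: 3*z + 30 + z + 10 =4*z + 40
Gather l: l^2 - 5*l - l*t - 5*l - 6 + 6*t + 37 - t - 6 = l^2 + l*(-t - 10) + 5*t + 25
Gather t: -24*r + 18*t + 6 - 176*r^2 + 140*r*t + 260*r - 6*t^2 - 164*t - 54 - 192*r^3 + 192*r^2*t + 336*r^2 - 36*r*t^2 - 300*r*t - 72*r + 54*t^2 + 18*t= -192*r^3 + 160*r^2 + 164*r + t^2*(48 - 36*r) + t*(192*r^2 - 160*r - 128) - 48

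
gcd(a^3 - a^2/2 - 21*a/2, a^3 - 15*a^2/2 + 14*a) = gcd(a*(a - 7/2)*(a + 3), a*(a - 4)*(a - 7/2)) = a^2 - 7*a/2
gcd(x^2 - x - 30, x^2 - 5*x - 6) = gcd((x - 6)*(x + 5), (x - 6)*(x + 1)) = x - 6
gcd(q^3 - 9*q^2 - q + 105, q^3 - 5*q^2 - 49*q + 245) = q^2 - 12*q + 35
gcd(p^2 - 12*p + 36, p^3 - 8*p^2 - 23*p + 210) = p - 6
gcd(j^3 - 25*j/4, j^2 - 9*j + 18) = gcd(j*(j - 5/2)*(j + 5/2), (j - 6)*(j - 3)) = 1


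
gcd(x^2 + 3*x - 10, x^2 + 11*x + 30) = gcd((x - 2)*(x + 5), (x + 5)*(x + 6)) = x + 5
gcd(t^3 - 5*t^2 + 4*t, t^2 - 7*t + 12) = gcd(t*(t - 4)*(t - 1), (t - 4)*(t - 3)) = t - 4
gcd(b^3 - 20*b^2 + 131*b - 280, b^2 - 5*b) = b - 5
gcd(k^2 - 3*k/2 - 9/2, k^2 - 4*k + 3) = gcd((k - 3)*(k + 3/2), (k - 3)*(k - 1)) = k - 3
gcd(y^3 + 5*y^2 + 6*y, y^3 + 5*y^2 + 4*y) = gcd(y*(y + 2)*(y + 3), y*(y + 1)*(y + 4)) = y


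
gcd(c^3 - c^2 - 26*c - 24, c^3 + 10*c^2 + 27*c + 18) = c + 1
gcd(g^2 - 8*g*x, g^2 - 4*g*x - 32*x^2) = -g + 8*x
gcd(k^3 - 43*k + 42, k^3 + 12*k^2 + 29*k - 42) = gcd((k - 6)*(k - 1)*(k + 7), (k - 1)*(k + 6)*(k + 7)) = k^2 + 6*k - 7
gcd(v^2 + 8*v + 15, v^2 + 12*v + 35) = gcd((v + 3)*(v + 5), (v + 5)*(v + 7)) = v + 5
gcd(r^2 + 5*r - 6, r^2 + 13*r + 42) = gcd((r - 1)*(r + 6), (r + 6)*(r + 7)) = r + 6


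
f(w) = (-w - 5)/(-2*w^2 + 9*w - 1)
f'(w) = (-w - 5)*(4*w - 9)/(-2*w^2 + 9*w - 1)^2 - 1/(-2*w^2 + 9*w - 1)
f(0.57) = -1.60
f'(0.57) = 2.80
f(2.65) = -0.87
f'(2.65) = -0.27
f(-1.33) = 0.22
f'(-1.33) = 0.25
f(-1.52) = 0.18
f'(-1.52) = 0.19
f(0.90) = -1.08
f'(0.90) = 0.88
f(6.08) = 0.55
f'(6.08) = -0.37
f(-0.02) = 4.22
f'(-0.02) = 33.28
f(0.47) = -1.96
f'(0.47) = 4.65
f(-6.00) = -0.00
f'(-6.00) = 0.01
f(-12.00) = -0.02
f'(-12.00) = 0.00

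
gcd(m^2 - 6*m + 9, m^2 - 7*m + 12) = m - 3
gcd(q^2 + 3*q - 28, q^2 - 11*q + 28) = q - 4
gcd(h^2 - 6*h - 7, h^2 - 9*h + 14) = h - 7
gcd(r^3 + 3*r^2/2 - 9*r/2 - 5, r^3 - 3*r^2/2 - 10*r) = r + 5/2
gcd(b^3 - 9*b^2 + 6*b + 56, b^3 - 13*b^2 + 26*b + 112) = b^2 - 5*b - 14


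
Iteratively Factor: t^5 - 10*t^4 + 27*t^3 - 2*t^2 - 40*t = (t - 4)*(t^4 - 6*t^3 + 3*t^2 + 10*t) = (t - 5)*(t - 4)*(t^3 - t^2 - 2*t) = (t - 5)*(t - 4)*(t + 1)*(t^2 - 2*t) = (t - 5)*(t - 4)*(t - 2)*(t + 1)*(t)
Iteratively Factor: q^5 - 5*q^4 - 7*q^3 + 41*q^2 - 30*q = (q - 2)*(q^4 - 3*q^3 - 13*q^2 + 15*q) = (q - 2)*(q + 3)*(q^3 - 6*q^2 + 5*q) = q*(q - 2)*(q + 3)*(q^2 - 6*q + 5) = q*(q - 5)*(q - 2)*(q + 3)*(q - 1)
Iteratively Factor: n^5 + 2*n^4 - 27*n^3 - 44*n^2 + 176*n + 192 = (n + 4)*(n^4 - 2*n^3 - 19*n^2 + 32*n + 48) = (n - 4)*(n + 4)*(n^3 + 2*n^2 - 11*n - 12) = (n - 4)*(n + 4)^2*(n^2 - 2*n - 3) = (n - 4)*(n + 1)*(n + 4)^2*(n - 3)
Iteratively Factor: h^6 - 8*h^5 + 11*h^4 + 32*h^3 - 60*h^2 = (h - 2)*(h^5 - 6*h^4 - h^3 + 30*h^2) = (h - 5)*(h - 2)*(h^4 - h^3 - 6*h^2) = h*(h - 5)*(h - 2)*(h^3 - h^2 - 6*h) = h*(h - 5)*(h - 3)*(h - 2)*(h^2 + 2*h) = h^2*(h - 5)*(h - 3)*(h - 2)*(h + 2)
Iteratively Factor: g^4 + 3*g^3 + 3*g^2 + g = (g + 1)*(g^3 + 2*g^2 + g) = (g + 1)^2*(g^2 + g) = g*(g + 1)^2*(g + 1)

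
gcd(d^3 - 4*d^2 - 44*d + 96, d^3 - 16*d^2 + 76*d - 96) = d^2 - 10*d + 16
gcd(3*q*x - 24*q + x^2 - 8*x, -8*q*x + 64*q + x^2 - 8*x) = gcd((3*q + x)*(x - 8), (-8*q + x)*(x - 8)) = x - 8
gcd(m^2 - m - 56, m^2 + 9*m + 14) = m + 7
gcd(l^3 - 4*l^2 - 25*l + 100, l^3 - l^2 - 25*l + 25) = l^2 - 25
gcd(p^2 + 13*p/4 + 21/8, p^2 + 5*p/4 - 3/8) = p + 3/2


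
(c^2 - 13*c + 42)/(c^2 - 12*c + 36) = (c - 7)/(c - 6)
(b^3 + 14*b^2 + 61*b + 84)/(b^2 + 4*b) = b + 10 + 21/b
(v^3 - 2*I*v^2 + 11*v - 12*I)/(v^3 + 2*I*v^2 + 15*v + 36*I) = (v - I)/(v + 3*I)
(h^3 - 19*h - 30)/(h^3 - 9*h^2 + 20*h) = (h^2 + 5*h + 6)/(h*(h - 4))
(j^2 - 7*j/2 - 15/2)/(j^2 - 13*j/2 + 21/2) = (2*j^2 - 7*j - 15)/(2*j^2 - 13*j + 21)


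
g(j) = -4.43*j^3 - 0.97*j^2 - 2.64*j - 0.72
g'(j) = -13.29*j^2 - 1.94*j - 2.64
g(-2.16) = 45.10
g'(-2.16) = -60.46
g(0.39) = -2.16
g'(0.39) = -5.42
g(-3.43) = 175.69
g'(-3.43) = -152.34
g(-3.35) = 163.79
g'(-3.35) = -145.29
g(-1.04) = 5.96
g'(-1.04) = -15.00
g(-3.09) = 128.88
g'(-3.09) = -123.54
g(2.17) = -56.28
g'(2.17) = -69.43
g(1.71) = -30.22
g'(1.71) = -44.82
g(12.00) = -7827.12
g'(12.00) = -1939.68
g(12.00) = -7827.12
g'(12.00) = -1939.68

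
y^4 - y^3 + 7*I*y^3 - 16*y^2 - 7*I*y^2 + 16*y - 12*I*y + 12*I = (y - 1)*(y + 2*I)^2*(y + 3*I)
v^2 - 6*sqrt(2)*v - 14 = (v - 7*sqrt(2))*(v + sqrt(2))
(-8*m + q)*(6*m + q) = -48*m^2 - 2*m*q + q^2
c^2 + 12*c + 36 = (c + 6)^2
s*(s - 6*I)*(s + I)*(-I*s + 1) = -I*s^4 - 4*s^3 - 11*I*s^2 + 6*s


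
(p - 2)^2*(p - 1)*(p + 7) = p^4 + 2*p^3 - 27*p^2 + 52*p - 28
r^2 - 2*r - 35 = (r - 7)*(r + 5)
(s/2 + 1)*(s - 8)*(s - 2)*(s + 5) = s^4/2 - 3*s^3/2 - 22*s^2 + 6*s + 80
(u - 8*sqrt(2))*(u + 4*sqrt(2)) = u^2 - 4*sqrt(2)*u - 64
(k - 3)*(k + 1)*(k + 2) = k^3 - 7*k - 6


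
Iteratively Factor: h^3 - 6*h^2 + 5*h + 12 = (h + 1)*(h^2 - 7*h + 12) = (h - 4)*(h + 1)*(h - 3)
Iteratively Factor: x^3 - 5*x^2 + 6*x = (x)*(x^2 - 5*x + 6) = x*(x - 2)*(x - 3)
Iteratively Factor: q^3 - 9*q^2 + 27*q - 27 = (q - 3)*(q^2 - 6*q + 9) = (q - 3)^2*(q - 3)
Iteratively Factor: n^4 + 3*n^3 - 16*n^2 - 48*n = (n + 4)*(n^3 - n^2 - 12*n) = (n - 4)*(n + 4)*(n^2 + 3*n) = n*(n - 4)*(n + 4)*(n + 3)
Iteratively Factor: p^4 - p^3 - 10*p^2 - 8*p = (p + 1)*(p^3 - 2*p^2 - 8*p) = (p + 1)*(p + 2)*(p^2 - 4*p) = p*(p + 1)*(p + 2)*(p - 4)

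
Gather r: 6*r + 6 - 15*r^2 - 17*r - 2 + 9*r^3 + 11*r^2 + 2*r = 9*r^3 - 4*r^2 - 9*r + 4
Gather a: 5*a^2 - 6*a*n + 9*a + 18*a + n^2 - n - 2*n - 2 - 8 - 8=5*a^2 + a*(27 - 6*n) + n^2 - 3*n - 18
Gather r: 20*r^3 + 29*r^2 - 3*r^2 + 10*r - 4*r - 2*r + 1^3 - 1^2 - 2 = 20*r^3 + 26*r^2 + 4*r - 2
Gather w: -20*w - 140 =-20*w - 140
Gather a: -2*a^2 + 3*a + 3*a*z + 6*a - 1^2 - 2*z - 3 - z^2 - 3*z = -2*a^2 + a*(3*z + 9) - z^2 - 5*z - 4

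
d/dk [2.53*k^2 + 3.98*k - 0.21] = 5.06*k + 3.98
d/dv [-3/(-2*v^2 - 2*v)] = 3*(-2*v - 1)/(2*v^2*(v + 1)^2)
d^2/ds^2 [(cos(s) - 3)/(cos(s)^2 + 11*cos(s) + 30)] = (-9*(1 - cos(2*s))^2*cos(s) + 23*(1 - cos(2*s))^2 - 8227*cos(s) + 722*cos(2*s) + 273*cos(3*s) + 2*cos(5*s) - 4194)/(4*(cos(s) + 5)^3*(cos(s) + 6)^3)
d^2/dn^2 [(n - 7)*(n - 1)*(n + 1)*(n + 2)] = 12*n^2 - 30*n - 30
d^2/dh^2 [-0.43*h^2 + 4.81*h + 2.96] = -0.860000000000000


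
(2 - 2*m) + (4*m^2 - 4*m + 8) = 4*m^2 - 6*m + 10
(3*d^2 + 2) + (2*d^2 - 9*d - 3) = 5*d^2 - 9*d - 1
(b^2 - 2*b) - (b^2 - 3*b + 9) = b - 9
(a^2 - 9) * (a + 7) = a^3 + 7*a^2 - 9*a - 63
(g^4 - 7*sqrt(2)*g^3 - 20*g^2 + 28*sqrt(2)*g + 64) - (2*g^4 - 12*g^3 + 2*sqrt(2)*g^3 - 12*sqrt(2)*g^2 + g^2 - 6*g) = -g^4 - 9*sqrt(2)*g^3 + 12*g^3 - 21*g^2 + 12*sqrt(2)*g^2 + 6*g + 28*sqrt(2)*g + 64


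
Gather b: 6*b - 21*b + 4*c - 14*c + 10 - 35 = -15*b - 10*c - 25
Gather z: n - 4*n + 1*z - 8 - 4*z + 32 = -3*n - 3*z + 24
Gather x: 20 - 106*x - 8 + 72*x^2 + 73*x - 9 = 72*x^2 - 33*x + 3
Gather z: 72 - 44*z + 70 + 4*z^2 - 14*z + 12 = 4*z^2 - 58*z + 154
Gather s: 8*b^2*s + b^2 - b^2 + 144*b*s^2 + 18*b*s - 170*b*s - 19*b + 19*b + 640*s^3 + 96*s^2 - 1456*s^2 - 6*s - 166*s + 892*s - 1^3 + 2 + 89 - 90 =640*s^3 + s^2*(144*b - 1360) + s*(8*b^2 - 152*b + 720)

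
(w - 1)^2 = w^2 - 2*w + 1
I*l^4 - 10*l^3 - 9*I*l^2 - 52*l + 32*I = (l - I)*(l + 4*I)*(l + 8*I)*(I*l + 1)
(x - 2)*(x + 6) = x^2 + 4*x - 12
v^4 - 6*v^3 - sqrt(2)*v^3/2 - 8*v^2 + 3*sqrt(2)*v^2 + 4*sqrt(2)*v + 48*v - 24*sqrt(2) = (v - 6)*(v - 2*sqrt(2))*(v - sqrt(2)/2)*(v + 2*sqrt(2))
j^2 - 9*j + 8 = (j - 8)*(j - 1)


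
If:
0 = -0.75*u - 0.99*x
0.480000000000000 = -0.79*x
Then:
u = 0.80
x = -0.61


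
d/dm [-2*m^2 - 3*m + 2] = -4*m - 3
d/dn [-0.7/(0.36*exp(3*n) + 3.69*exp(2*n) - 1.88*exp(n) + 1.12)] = (0.756*exp(2*n) + 5.166*exp(n) - 1.316)*exp(n)/(0.36*exp(3*n) + 3.69*exp(2*n) - 1.88*exp(n) + 1.12)^2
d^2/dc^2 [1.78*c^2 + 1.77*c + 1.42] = 3.56000000000000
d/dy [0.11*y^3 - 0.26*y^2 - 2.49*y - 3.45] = 0.33*y^2 - 0.52*y - 2.49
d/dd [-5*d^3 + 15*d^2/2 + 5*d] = -15*d^2 + 15*d + 5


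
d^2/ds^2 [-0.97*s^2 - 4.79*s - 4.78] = -1.94000000000000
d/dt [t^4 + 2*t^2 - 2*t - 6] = 4*t^3 + 4*t - 2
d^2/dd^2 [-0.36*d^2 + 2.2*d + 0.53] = -0.720000000000000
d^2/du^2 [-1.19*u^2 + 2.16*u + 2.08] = -2.38000000000000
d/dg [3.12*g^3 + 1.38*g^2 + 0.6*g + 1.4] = 9.36*g^2 + 2.76*g + 0.6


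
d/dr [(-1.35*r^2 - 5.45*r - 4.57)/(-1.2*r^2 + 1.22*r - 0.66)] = (-8.187*r^2 - 9.186*r + 9.1724)/(1.44*r^4 - 2.928*r^3 + 3.0724*r^2 - 1.6104*r + 0.4356)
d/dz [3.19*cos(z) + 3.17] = -3.19*sin(z)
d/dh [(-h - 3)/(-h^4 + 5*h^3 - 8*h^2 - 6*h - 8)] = (h^4 - 5*h^3 + 8*h^2 + 6*h - (h + 3)*(4*h^3 - 15*h^2 + 16*h + 6) + 8)/(h^4 - 5*h^3 + 8*h^2 + 6*h + 8)^2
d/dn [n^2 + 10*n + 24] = 2*n + 10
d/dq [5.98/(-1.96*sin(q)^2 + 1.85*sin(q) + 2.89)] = (23.4416*sin(q) - 11.063)*cos(q)/(-1.96*sin(q)^2 + 1.85*sin(q) + 2.89)^2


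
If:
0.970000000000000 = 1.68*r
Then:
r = 0.58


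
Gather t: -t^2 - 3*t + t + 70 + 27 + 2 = -t^2 - 2*t + 99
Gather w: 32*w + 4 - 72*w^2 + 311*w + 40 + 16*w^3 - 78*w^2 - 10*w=16*w^3 - 150*w^2 + 333*w + 44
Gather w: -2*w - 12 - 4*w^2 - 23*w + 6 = -4*w^2 - 25*w - 6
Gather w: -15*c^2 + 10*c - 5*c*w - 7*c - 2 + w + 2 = -15*c^2 + 3*c + w*(1 - 5*c)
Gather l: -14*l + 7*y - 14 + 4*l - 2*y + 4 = -10*l + 5*y - 10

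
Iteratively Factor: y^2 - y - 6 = (y - 3)*(y + 2)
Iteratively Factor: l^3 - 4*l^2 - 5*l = (l)*(l^2 - 4*l - 5) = l*(l - 5)*(l + 1)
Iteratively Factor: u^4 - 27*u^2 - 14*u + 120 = (u + 3)*(u^3 - 3*u^2 - 18*u + 40) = (u - 5)*(u + 3)*(u^2 + 2*u - 8) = (u - 5)*(u + 3)*(u + 4)*(u - 2)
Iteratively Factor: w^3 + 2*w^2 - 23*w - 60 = (w - 5)*(w^2 + 7*w + 12) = (w - 5)*(w + 3)*(w + 4)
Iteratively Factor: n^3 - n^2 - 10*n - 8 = (n - 4)*(n^2 + 3*n + 2) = (n - 4)*(n + 1)*(n + 2)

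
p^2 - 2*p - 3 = (p - 3)*(p + 1)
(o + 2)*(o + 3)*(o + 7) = o^3 + 12*o^2 + 41*o + 42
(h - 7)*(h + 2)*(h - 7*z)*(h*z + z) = h^4*z - 7*h^3*z^2 - 4*h^3*z + 28*h^2*z^2 - 19*h^2*z + 133*h*z^2 - 14*h*z + 98*z^2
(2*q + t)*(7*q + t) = 14*q^2 + 9*q*t + t^2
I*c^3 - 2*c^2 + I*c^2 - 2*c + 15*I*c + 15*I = (c - 3*I)*(c + 5*I)*(I*c + I)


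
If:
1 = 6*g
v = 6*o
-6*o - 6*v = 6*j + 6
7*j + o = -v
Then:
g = 1/6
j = 1/6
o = -1/6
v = -1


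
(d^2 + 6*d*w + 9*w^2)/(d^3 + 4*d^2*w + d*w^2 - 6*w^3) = (-d - 3*w)/(-d^2 - d*w + 2*w^2)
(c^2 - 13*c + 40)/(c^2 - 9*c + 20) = (c - 8)/(c - 4)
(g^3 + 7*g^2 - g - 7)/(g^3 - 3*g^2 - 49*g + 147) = (g^2 - 1)/(g^2 - 10*g + 21)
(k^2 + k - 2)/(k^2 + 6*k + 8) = (k - 1)/(k + 4)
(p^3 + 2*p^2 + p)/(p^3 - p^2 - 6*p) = (p^2 + 2*p + 1)/(p^2 - p - 6)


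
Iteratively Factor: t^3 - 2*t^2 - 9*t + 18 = (t + 3)*(t^2 - 5*t + 6) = (t - 3)*(t + 3)*(t - 2)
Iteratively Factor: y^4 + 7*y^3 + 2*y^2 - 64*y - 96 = (y - 3)*(y^3 + 10*y^2 + 32*y + 32) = (y - 3)*(y + 4)*(y^2 + 6*y + 8) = (y - 3)*(y + 4)^2*(y + 2)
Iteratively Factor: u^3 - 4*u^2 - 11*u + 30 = (u - 2)*(u^2 - 2*u - 15) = (u - 5)*(u - 2)*(u + 3)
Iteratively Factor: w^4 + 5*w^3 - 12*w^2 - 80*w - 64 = (w + 4)*(w^3 + w^2 - 16*w - 16) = (w + 1)*(w + 4)*(w^2 - 16) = (w + 1)*(w + 4)^2*(w - 4)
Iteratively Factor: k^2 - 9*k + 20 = (k - 5)*(k - 4)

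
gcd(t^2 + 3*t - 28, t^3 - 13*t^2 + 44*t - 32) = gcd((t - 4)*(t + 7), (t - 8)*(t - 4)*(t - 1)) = t - 4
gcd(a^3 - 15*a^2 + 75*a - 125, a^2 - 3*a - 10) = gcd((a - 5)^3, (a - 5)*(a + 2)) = a - 5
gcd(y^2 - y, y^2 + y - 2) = y - 1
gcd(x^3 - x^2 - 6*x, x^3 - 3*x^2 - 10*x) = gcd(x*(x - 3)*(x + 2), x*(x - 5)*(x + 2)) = x^2 + 2*x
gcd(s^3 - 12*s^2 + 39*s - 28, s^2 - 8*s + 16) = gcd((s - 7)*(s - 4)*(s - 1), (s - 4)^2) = s - 4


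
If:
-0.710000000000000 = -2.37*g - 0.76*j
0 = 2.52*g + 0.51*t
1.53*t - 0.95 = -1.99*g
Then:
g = -0.17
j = 1.47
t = 0.84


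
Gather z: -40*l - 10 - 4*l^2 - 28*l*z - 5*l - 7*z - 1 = -4*l^2 - 45*l + z*(-28*l - 7) - 11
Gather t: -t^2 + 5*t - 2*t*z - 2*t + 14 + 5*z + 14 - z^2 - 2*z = -t^2 + t*(3 - 2*z) - z^2 + 3*z + 28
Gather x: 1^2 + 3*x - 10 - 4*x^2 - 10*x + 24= -4*x^2 - 7*x + 15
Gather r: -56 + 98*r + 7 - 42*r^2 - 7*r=-42*r^2 + 91*r - 49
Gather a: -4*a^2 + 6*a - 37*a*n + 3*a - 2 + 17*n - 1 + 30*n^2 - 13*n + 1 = -4*a^2 + a*(9 - 37*n) + 30*n^2 + 4*n - 2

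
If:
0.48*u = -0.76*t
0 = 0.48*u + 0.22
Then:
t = 0.29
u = -0.46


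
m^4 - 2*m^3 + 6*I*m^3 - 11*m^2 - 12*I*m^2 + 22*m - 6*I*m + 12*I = (m - 2)*(m + I)*(m + 2*I)*(m + 3*I)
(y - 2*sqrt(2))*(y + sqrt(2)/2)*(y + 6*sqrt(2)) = y^3 + 9*sqrt(2)*y^2/2 - 20*y - 12*sqrt(2)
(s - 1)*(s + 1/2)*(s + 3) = s^3 + 5*s^2/2 - 2*s - 3/2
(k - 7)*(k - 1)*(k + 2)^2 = k^4 - 4*k^3 - 21*k^2 - 4*k + 28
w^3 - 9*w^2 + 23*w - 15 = (w - 5)*(w - 3)*(w - 1)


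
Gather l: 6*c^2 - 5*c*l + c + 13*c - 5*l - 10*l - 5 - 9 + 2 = 6*c^2 + 14*c + l*(-5*c - 15) - 12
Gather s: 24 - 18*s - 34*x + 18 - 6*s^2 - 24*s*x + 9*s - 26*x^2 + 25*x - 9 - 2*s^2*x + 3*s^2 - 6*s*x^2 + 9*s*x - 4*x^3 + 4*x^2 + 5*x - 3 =s^2*(-2*x - 3) + s*(-6*x^2 - 15*x - 9) - 4*x^3 - 22*x^2 - 4*x + 30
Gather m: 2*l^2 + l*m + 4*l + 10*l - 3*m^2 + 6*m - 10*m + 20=2*l^2 + 14*l - 3*m^2 + m*(l - 4) + 20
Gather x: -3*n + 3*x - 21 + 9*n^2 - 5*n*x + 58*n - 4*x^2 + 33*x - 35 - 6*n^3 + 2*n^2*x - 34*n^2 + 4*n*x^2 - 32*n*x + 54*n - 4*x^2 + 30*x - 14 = -6*n^3 - 25*n^2 + 109*n + x^2*(4*n - 8) + x*(2*n^2 - 37*n + 66) - 70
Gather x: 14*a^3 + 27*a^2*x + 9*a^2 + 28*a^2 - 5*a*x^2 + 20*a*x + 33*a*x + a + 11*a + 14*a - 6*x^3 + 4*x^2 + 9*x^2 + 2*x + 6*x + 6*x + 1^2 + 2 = 14*a^3 + 37*a^2 + 26*a - 6*x^3 + x^2*(13 - 5*a) + x*(27*a^2 + 53*a + 14) + 3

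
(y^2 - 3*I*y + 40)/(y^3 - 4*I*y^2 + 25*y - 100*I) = (y - 8*I)/(y^2 - 9*I*y - 20)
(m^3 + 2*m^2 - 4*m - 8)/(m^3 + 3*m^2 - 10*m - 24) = (m^2 - 4)/(m^2 + m - 12)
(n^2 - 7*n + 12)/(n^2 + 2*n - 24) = (n - 3)/(n + 6)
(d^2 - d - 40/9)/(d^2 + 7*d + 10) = (d^2 - d - 40/9)/(d^2 + 7*d + 10)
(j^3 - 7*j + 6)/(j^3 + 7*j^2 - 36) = (j - 1)/(j + 6)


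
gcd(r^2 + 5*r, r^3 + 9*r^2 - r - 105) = r + 5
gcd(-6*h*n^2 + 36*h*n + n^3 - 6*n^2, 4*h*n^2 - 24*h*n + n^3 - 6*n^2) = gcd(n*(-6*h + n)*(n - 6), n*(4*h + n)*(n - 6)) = n^2 - 6*n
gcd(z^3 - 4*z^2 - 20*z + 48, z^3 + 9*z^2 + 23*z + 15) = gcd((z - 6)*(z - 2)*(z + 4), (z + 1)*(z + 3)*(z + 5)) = 1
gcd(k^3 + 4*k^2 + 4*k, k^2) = k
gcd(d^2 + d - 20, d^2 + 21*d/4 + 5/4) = d + 5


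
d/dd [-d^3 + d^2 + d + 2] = -3*d^2 + 2*d + 1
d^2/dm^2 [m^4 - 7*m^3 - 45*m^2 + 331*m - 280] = 12*m^2 - 42*m - 90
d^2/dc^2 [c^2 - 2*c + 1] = 2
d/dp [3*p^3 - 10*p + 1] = 9*p^2 - 10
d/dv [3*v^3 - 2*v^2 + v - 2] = 9*v^2 - 4*v + 1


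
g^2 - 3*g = g*(g - 3)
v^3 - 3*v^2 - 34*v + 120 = (v - 5)*(v - 4)*(v + 6)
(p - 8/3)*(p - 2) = p^2 - 14*p/3 + 16/3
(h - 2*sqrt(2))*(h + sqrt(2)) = h^2 - sqrt(2)*h - 4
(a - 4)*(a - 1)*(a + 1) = a^3 - 4*a^2 - a + 4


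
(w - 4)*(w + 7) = w^2 + 3*w - 28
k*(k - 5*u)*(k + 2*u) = k^3 - 3*k^2*u - 10*k*u^2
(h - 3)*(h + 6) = h^2 + 3*h - 18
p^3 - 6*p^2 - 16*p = p*(p - 8)*(p + 2)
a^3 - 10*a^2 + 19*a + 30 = (a - 6)*(a - 5)*(a + 1)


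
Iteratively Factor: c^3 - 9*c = (c)*(c^2 - 9) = c*(c - 3)*(c + 3)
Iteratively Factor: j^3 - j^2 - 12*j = (j)*(j^2 - j - 12) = j*(j + 3)*(j - 4)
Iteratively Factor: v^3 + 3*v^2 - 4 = (v + 2)*(v^2 + v - 2) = (v - 1)*(v + 2)*(v + 2)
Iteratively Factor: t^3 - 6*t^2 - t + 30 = (t - 5)*(t^2 - t - 6) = (t - 5)*(t - 3)*(t + 2)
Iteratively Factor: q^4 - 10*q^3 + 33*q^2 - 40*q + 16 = (q - 1)*(q^3 - 9*q^2 + 24*q - 16) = (q - 1)^2*(q^2 - 8*q + 16) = (q - 4)*(q - 1)^2*(q - 4)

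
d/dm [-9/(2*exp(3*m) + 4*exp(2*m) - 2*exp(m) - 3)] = (54*exp(2*m) + 72*exp(m) - 18)*exp(m)/(2*exp(3*m) + 4*exp(2*m) - 2*exp(m) - 3)^2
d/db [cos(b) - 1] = -sin(b)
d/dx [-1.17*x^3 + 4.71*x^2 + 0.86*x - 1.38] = -3.51*x^2 + 9.42*x + 0.86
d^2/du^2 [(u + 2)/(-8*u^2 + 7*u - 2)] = 2*(-(u + 2)*(16*u - 7)^2 + 3*(8*u + 3)*(8*u^2 - 7*u + 2))/(8*u^2 - 7*u + 2)^3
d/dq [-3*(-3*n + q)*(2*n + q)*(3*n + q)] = 27*n^2 - 12*n*q - 9*q^2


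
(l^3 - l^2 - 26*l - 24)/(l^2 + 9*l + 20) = (l^2 - 5*l - 6)/(l + 5)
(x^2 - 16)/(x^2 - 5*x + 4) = (x + 4)/(x - 1)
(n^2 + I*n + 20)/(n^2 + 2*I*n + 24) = (n + 5*I)/(n + 6*I)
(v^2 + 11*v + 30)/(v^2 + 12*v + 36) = (v + 5)/(v + 6)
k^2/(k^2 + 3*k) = k/(k + 3)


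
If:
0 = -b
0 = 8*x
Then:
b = 0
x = 0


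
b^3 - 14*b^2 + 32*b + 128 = (b - 8)^2*(b + 2)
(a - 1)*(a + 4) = a^2 + 3*a - 4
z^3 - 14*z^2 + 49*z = z*(z - 7)^2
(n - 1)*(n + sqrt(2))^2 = n^3 - n^2 + 2*sqrt(2)*n^2 - 2*sqrt(2)*n + 2*n - 2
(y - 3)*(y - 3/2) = y^2 - 9*y/2 + 9/2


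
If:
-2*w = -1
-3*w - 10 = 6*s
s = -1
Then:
No Solution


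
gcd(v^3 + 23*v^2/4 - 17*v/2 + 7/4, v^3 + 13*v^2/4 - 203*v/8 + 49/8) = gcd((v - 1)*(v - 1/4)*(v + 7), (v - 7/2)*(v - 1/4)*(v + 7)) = v^2 + 27*v/4 - 7/4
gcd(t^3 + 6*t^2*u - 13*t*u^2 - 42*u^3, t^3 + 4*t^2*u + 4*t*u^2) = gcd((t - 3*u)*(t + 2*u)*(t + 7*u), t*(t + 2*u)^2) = t + 2*u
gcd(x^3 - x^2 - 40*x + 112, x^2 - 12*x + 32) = x - 4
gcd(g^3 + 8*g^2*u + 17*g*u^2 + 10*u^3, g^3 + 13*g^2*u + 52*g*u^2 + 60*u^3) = g^2 + 7*g*u + 10*u^2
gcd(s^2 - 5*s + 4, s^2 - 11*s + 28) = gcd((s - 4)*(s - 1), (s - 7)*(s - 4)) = s - 4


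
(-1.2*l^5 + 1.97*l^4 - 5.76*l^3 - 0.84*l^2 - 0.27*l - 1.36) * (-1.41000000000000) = 1.692*l^5 - 2.7777*l^4 + 8.1216*l^3 + 1.1844*l^2 + 0.3807*l + 1.9176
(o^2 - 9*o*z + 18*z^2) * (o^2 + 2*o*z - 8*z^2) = o^4 - 7*o^3*z - 8*o^2*z^2 + 108*o*z^3 - 144*z^4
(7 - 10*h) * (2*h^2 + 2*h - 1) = -20*h^3 - 6*h^2 + 24*h - 7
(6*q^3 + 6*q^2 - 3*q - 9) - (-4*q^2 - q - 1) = 6*q^3 + 10*q^2 - 2*q - 8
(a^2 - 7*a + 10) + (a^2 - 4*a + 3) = 2*a^2 - 11*a + 13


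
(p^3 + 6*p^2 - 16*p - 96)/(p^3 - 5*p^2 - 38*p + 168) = (p + 4)/(p - 7)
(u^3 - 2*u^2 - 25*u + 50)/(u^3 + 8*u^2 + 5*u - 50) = (u - 5)/(u + 5)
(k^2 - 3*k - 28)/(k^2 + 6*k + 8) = (k - 7)/(k + 2)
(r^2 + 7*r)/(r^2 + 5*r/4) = 4*(r + 7)/(4*r + 5)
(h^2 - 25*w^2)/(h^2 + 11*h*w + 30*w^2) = (h - 5*w)/(h + 6*w)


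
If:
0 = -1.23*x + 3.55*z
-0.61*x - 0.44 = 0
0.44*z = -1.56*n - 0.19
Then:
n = -0.05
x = -0.72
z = -0.25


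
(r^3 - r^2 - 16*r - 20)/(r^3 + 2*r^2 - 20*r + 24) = (r^3 - r^2 - 16*r - 20)/(r^3 + 2*r^2 - 20*r + 24)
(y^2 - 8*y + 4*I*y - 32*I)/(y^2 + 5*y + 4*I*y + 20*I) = (y - 8)/(y + 5)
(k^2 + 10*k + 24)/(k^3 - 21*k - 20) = (k + 6)/(k^2 - 4*k - 5)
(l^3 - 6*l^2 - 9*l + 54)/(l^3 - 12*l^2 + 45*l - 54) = (l + 3)/(l - 3)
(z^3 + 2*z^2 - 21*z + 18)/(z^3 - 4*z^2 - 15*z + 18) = (z^2 + 3*z - 18)/(z^2 - 3*z - 18)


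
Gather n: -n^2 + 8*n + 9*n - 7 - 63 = -n^2 + 17*n - 70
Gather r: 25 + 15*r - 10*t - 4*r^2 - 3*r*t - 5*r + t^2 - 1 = -4*r^2 + r*(10 - 3*t) + t^2 - 10*t + 24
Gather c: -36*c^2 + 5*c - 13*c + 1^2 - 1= -36*c^2 - 8*c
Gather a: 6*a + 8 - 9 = 6*a - 1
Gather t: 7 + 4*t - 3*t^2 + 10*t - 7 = -3*t^2 + 14*t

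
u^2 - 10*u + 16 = (u - 8)*(u - 2)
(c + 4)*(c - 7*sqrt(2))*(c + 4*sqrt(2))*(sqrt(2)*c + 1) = sqrt(2)*c^4 - 5*c^3 + 4*sqrt(2)*c^3 - 59*sqrt(2)*c^2 - 20*c^2 - 236*sqrt(2)*c - 56*c - 224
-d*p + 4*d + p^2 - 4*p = (-d + p)*(p - 4)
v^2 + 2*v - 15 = (v - 3)*(v + 5)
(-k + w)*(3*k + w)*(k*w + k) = -3*k^3*w - 3*k^3 + 2*k^2*w^2 + 2*k^2*w + k*w^3 + k*w^2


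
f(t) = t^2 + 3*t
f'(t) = 2*t + 3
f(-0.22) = -0.61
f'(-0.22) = 2.56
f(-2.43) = -1.39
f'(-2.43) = -1.86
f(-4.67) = 7.80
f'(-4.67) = -6.34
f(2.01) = 10.07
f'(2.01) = 7.02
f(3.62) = 23.96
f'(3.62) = 10.24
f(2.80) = 16.24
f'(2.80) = 8.60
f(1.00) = 4.00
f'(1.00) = 5.00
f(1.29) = 5.53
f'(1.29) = 5.58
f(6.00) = 54.00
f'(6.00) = 15.00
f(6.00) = 54.00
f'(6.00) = 15.00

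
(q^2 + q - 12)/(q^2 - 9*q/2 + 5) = 2*(q^2 + q - 12)/(2*q^2 - 9*q + 10)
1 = 1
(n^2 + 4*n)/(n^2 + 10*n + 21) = n*(n + 4)/(n^2 + 10*n + 21)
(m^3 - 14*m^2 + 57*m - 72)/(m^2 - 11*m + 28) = (m^3 - 14*m^2 + 57*m - 72)/(m^2 - 11*m + 28)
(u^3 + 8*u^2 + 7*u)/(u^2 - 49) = u*(u + 1)/(u - 7)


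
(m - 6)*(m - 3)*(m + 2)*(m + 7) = m^4 - 49*m^2 + 36*m + 252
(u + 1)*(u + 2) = u^2 + 3*u + 2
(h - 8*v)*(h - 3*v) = h^2 - 11*h*v + 24*v^2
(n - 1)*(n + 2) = n^2 + n - 2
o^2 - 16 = (o - 4)*(o + 4)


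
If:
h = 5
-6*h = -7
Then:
No Solution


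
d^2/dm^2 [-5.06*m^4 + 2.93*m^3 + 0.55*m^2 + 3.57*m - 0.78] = -60.72*m^2 + 17.58*m + 1.1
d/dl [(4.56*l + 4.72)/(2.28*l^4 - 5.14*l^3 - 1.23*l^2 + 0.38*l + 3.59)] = (-31.1904*l^4 + 3.8304*l^3 + 78.3912*l^2 + 11.6112*l + 14.5768)/(5.1984*l^8 - 23.4384*l^7 + 20.8108*l^6 + 14.3772*l^5 + 13.9769*l^4 - 37.84*l^3 - 8.687*l^2 + 2.7284*l + 12.8881)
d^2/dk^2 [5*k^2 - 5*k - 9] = 10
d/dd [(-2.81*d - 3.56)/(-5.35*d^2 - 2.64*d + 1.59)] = (15.0335*d^2 + 7.4184*d - (2.81*d + 3.56)*(10.7*d + 2.64) - 4.4679)/(5.35*d^2 + 2.64*d - 1.59)^2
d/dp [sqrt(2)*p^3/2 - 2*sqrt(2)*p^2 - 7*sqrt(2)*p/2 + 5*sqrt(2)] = sqrt(2)*(3*p^2 - 8*p - 7)/2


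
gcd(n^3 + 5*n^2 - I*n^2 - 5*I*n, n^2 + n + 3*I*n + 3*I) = 1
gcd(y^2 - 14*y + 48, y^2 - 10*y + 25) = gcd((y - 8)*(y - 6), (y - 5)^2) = 1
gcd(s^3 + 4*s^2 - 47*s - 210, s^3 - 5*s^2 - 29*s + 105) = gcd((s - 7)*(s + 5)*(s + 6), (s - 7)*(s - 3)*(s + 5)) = s^2 - 2*s - 35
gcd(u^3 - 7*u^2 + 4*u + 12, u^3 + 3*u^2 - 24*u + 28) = u - 2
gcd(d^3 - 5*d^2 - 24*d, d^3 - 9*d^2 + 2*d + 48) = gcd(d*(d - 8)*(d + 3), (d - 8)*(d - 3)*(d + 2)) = d - 8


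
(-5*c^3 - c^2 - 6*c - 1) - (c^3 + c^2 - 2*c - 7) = -6*c^3 - 2*c^2 - 4*c + 6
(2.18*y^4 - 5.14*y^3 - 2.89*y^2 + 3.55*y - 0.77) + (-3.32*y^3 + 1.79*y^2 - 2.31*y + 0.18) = 2.18*y^4 - 8.46*y^3 - 1.1*y^2 + 1.24*y - 0.59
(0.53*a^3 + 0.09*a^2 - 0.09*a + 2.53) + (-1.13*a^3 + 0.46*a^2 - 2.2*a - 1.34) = -0.6*a^3 + 0.55*a^2 - 2.29*a + 1.19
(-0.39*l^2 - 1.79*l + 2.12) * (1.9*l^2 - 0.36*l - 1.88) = -0.741*l^4 - 3.2606*l^3 + 5.4056*l^2 + 2.602*l - 3.9856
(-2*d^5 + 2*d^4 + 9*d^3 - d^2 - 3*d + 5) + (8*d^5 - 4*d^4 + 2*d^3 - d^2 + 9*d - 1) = 6*d^5 - 2*d^4 + 11*d^3 - 2*d^2 + 6*d + 4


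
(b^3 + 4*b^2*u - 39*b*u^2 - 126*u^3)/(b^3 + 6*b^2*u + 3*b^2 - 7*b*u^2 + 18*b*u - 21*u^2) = (-b^2 + 3*b*u + 18*u^2)/(-b^2 + b*u - 3*b + 3*u)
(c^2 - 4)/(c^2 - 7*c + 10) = (c + 2)/(c - 5)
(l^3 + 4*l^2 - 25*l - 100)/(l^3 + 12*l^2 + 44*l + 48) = (l^2 - 25)/(l^2 + 8*l + 12)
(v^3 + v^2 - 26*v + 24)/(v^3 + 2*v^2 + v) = (v^3 + v^2 - 26*v + 24)/(v*(v^2 + 2*v + 1))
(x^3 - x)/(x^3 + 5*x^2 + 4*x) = (x - 1)/(x + 4)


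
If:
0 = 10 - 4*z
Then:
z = 5/2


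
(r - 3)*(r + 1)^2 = r^3 - r^2 - 5*r - 3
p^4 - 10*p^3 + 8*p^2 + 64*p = p*(p - 8)*(p - 4)*(p + 2)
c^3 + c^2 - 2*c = c*(c - 1)*(c + 2)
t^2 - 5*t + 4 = (t - 4)*(t - 1)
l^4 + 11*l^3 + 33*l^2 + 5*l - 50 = (l - 1)*(l + 2)*(l + 5)^2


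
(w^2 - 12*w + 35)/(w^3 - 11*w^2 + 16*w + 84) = (w - 5)/(w^2 - 4*w - 12)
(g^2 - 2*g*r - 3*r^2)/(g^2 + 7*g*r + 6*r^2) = (g - 3*r)/(g + 6*r)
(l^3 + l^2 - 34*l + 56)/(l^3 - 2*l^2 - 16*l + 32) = (l + 7)/(l + 4)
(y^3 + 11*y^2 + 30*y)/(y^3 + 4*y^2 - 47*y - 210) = y/(y - 7)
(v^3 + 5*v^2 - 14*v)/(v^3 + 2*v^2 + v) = (v^2 + 5*v - 14)/(v^2 + 2*v + 1)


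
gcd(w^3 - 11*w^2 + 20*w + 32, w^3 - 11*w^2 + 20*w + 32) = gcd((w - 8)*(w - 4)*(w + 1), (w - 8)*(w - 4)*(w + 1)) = w^3 - 11*w^2 + 20*w + 32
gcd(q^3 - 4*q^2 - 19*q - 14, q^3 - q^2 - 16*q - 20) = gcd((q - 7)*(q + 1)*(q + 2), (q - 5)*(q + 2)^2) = q + 2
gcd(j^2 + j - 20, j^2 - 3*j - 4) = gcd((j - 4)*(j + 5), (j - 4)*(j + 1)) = j - 4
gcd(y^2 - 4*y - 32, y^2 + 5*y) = 1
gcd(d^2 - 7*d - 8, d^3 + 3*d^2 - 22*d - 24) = d + 1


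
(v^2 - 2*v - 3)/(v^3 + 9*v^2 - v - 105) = (v + 1)/(v^2 + 12*v + 35)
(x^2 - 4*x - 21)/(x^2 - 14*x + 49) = (x + 3)/(x - 7)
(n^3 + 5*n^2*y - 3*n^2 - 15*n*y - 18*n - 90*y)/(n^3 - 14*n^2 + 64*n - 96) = (n^2 + 5*n*y + 3*n + 15*y)/(n^2 - 8*n + 16)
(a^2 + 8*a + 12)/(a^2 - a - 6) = (a + 6)/(a - 3)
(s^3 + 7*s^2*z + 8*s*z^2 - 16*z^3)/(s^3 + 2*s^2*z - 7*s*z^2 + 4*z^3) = (-s - 4*z)/(-s + z)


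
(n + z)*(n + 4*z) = n^2 + 5*n*z + 4*z^2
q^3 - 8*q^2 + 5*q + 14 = (q - 7)*(q - 2)*(q + 1)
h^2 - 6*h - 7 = (h - 7)*(h + 1)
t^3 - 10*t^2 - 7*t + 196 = (t - 7)^2*(t + 4)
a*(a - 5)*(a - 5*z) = a^3 - 5*a^2*z - 5*a^2 + 25*a*z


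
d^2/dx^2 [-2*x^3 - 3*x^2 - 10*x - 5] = -12*x - 6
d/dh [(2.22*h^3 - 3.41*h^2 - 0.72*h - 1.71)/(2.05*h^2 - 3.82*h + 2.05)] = (4.551*h^4 - 16.9608*h^3 + 28.1552*h^2 - 6.97*h - 8.0082)/(4.2025*h^4 - 15.662*h^3 + 22.9974*h^2 - 15.662*h + 4.2025)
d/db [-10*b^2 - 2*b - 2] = -20*b - 2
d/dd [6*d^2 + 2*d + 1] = 12*d + 2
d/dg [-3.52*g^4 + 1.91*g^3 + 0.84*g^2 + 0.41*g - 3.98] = -14.08*g^3 + 5.73*g^2 + 1.68*g + 0.41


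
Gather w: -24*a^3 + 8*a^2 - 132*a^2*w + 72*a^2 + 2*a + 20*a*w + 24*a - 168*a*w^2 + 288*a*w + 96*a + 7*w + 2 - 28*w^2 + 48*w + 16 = -24*a^3 + 80*a^2 + 122*a + w^2*(-168*a - 28) + w*(-132*a^2 + 308*a + 55) + 18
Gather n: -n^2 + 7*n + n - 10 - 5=-n^2 + 8*n - 15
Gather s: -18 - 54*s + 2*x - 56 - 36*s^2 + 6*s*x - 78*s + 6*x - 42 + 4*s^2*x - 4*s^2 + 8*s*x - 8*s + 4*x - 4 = s^2*(4*x - 40) + s*(14*x - 140) + 12*x - 120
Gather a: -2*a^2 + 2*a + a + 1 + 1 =-2*a^2 + 3*a + 2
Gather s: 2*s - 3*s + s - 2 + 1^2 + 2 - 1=0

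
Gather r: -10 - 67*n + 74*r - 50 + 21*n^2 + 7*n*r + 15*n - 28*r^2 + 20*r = 21*n^2 - 52*n - 28*r^2 + r*(7*n + 94) - 60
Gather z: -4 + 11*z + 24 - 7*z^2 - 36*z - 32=-7*z^2 - 25*z - 12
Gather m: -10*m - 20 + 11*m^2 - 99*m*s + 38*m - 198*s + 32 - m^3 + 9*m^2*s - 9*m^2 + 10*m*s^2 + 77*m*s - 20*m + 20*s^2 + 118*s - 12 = -m^3 + m^2*(9*s + 2) + m*(10*s^2 - 22*s + 8) + 20*s^2 - 80*s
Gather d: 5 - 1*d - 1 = 4 - d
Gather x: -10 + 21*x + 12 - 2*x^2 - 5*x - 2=-2*x^2 + 16*x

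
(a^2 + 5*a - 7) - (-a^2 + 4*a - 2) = 2*a^2 + a - 5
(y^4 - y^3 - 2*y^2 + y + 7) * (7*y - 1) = 7*y^5 - 8*y^4 - 13*y^3 + 9*y^2 + 48*y - 7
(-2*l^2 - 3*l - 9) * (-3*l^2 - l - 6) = 6*l^4 + 11*l^3 + 42*l^2 + 27*l + 54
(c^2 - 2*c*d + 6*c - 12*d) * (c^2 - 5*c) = c^4 - 2*c^3*d + c^3 - 2*c^2*d - 30*c^2 + 60*c*d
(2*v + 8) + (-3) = 2*v + 5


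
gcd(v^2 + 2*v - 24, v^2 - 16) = v - 4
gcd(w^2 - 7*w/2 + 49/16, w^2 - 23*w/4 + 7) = w - 7/4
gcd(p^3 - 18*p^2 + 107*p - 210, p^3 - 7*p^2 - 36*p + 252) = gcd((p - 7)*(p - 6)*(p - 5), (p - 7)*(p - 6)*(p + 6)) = p^2 - 13*p + 42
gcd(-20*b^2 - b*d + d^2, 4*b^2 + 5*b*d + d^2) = 4*b + d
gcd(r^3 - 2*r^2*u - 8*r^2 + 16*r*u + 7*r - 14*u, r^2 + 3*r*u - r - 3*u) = r - 1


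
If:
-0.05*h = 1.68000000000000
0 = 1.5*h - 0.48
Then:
No Solution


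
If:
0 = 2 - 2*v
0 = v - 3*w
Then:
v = 1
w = 1/3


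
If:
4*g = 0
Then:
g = 0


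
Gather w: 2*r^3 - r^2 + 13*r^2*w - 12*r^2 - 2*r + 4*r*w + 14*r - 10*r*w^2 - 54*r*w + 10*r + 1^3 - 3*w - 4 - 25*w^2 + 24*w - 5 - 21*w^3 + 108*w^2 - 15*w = 2*r^3 - 13*r^2 + 22*r - 21*w^3 + w^2*(83 - 10*r) + w*(13*r^2 - 50*r + 6) - 8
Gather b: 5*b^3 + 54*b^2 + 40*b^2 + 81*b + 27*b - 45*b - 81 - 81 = 5*b^3 + 94*b^2 + 63*b - 162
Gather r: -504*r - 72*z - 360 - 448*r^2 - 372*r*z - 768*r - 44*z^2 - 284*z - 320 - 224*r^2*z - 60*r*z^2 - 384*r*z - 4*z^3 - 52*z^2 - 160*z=r^2*(-224*z - 448) + r*(-60*z^2 - 756*z - 1272) - 4*z^3 - 96*z^2 - 516*z - 680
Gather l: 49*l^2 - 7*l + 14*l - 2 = 49*l^2 + 7*l - 2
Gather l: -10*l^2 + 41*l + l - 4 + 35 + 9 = -10*l^2 + 42*l + 40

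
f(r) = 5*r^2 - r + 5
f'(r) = 10*r - 1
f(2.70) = 38.75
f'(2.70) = 26.00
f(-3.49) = 69.39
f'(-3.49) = -35.90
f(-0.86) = 9.56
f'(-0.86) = -9.60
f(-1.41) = 16.35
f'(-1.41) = -15.10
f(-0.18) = 5.34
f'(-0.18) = -2.80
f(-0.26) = 5.60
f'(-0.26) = -3.60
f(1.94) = 21.88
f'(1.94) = 18.40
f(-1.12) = 12.39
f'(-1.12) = -12.20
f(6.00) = 179.00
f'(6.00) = 59.00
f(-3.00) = 53.00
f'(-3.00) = -31.00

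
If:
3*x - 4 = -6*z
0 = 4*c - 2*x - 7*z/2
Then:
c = 2/3 - z/8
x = 4/3 - 2*z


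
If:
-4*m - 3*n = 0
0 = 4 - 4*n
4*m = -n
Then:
No Solution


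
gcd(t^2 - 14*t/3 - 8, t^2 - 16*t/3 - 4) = t - 6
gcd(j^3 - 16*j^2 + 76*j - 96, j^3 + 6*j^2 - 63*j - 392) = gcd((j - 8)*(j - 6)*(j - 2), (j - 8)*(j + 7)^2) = j - 8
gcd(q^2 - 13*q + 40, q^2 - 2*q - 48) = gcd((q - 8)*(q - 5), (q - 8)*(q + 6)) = q - 8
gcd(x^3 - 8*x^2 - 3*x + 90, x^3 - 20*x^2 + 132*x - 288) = x - 6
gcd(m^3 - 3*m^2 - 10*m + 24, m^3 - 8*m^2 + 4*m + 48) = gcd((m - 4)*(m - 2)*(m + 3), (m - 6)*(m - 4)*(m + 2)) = m - 4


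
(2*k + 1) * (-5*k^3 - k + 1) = -10*k^4 - 5*k^3 - 2*k^2 + k + 1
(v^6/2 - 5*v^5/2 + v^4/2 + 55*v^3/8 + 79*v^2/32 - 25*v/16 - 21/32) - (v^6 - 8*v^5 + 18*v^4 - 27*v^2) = -v^6/2 + 11*v^5/2 - 35*v^4/2 + 55*v^3/8 + 943*v^2/32 - 25*v/16 - 21/32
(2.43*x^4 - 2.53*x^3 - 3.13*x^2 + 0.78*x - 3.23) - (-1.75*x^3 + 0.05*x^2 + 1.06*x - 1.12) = 2.43*x^4 - 0.78*x^3 - 3.18*x^2 - 0.28*x - 2.11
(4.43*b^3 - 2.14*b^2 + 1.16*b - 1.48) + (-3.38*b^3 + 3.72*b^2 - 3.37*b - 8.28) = 1.05*b^3 + 1.58*b^2 - 2.21*b - 9.76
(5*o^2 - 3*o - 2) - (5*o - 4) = 5*o^2 - 8*o + 2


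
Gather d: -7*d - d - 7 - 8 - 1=-8*d - 16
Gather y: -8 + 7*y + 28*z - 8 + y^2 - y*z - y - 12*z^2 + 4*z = y^2 + y*(6 - z) - 12*z^2 + 32*z - 16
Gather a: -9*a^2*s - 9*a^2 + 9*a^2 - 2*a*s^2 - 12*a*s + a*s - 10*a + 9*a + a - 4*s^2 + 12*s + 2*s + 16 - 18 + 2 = -9*a^2*s + a*(-2*s^2 - 11*s) - 4*s^2 + 14*s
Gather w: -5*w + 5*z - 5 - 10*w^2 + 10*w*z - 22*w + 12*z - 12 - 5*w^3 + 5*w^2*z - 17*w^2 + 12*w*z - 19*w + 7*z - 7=-5*w^3 + w^2*(5*z - 27) + w*(22*z - 46) + 24*z - 24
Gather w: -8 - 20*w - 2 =-20*w - 10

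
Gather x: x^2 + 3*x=x^2 + 3*x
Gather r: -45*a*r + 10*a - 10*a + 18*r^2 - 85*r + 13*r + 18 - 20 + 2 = 18*r^2 + r*(-45*a - 72)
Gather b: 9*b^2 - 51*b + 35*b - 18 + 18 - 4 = 9*b^2 - 16*b - 4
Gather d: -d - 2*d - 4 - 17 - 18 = -3*d - 39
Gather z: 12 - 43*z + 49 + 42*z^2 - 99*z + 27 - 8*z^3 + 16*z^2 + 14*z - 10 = -8*z^3 + 58*z^2 - 128*z + 78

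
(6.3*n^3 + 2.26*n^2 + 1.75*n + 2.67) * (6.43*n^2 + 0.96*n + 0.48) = 40.509*n^5 + 20.5798*n^4 + 16.4461*n^3 + 19.9329*n^2 + 3.4032*n + 1.2816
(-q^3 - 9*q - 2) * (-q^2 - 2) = q^5 + 11*q^3 + 2*q^2 + 18*q + 4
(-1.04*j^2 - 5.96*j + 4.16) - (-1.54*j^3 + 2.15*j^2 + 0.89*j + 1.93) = 1.54*j^3 - 3.19*j^2 - 6.85*j + 2.23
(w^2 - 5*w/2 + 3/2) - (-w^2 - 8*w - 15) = 2*w^2 + 11*w/2 + 33/2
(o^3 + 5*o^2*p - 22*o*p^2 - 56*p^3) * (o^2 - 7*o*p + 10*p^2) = o^5 - 2*o^4*p - 47*o^3*p^2 + 148*o^2*p^3 + 172*o*p^4 - 560*p^5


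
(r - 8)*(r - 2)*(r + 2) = r^3 - 8*r^2 - 4*r + 32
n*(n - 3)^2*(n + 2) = n^4 - 4*n^3 - 3*n^2 + 18*n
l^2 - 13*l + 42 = (l - 7)*(l - 6)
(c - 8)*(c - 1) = c^2 - 9*c + 8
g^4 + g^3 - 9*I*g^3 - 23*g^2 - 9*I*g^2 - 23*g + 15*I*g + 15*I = (g + 1)*(g - 5*I)*(g - 3*I)*(g - I)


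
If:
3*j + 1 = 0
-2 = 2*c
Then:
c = -1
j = -1/3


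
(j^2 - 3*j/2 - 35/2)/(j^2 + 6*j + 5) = (2*j^2 - 3*j - 35)/(2*(j^2 + 6*j + 5))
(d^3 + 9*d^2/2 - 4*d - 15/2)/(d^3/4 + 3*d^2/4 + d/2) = 2*(2*d^2 + 7*d - 15)/(d*(d + 2))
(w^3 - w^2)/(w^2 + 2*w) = w*(w - 1)/(w + 2)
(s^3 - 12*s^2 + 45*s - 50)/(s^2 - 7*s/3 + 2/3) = 3*(s^2 - 10*s + 25)/(3*s - 1)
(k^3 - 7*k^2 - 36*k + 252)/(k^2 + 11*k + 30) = (k^2 - 13*k + 42)/(k + 5)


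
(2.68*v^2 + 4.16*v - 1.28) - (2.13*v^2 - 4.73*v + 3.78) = 0.55*v^2 + 8.89*v - 5.06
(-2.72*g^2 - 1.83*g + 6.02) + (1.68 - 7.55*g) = -2.72*g^2 - 9.38*g + 7.7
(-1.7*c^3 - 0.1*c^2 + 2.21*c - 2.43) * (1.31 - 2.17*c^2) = 3.689*c^5 + 0.217*c^4 - 7.0227*c^3 + 5.1421*c^2 + 2.8951*c - 3.1833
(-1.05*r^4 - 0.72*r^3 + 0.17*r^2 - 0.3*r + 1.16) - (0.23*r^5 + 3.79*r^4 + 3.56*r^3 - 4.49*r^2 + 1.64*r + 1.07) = -0.23*r^5 - 4.84*r^4 - 4.28*r^3 + 4.66*r^2 - 1.94*r + 0.0899999999999999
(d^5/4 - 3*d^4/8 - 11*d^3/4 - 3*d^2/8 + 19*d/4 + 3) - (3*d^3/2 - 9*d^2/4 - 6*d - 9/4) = d^5/4 - 3*d^4/8 - 17*d^3/4 + 15*d^2/8 + 43*d/4 + 21/4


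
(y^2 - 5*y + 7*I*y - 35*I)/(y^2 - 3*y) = (y^2 + y*(-5 + 7*I) - 35*I)/(y*(y - 3))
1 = 1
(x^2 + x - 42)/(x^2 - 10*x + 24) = (x + 7)/(x - 4)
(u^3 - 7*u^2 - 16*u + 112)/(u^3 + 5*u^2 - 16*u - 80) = (u - 7)/(u + 5)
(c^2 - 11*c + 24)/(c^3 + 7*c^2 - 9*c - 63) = (c - 8)/(c^2 + 10*c + 21)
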